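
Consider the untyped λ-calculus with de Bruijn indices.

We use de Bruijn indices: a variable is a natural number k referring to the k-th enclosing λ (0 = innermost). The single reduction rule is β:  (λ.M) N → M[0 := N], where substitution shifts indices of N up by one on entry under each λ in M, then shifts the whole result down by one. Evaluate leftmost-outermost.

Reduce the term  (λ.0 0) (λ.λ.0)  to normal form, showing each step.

Answer: normal form = λ.0  (in 2 steps)

Working:
  start: (λ.0 0) (λ.λ.0)
  [1] (λ.λ.0) (λ.λ.0)
  [2] λ.0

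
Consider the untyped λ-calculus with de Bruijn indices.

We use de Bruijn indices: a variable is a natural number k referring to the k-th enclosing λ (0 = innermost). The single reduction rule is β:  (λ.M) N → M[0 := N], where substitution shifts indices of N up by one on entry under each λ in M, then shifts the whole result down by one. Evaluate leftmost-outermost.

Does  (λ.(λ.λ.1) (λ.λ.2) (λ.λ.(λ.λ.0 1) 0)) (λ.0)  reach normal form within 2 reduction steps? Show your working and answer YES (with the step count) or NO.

  start: (λ.(λ.λ.1) (λ.λ.2) (λ.λ.(λ.λ.0 1) 0)) (λ.0)
  [1] (λ.λ.1) (λ.λ.λ.0) (λ.λ.(λ.λ.0 1) 0)
  [2] (λ.λ.λ.λ.0) (λ.λ.(λ.λ.0 1) 0)

Answer: NO — after 2 steps the term is (λ.λ.λ.λ.0) (λ.λ.(λ.λ.0 1) 0), not yet normal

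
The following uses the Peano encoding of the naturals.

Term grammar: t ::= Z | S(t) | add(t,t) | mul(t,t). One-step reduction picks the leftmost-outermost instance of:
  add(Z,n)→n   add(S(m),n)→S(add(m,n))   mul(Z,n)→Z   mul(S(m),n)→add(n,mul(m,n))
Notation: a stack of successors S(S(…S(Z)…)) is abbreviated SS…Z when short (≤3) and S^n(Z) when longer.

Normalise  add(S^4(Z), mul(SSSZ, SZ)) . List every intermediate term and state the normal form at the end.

  start: add(S^4(Z), mul(SSSZ, SZ))
  →1  S(add(SSSZ, mul(SSSZ, SZ)))
  →2  S(S(add(SSZ, mul(SSSZ, SZ))))
  →3  S(S(S(add(SZ, mul(SSSZ, SZ)))))
  →4  S(S(S(S(add(Z, mul(SSSZ, SZ))))))
  →5  S(S(S(S(mul(SSSZ, SZ)))))
  →6  S(S(S(S(add(SZ, mul(SSZ, SZ))))))
  →7  S(S(S(S(S(add(Z, mul(SSZ, SZ)))))))
  →8  S(S(S(S(S(mul(SSZ, SZ))))))
  →9  S(S(S(S(S(add(SZ, mul(SZ, SZ)))))))
  →10  S(S(S(S(S(S(add(Z, mul(SZ, SZ))))))))
  →11  S(S(S(S(S(S(mul(SZ, SZ)))))))
  →12  S(S(S(S(S(S(add(SZ, mul(Z, SZ))))))))
  →13  S(S(S(S(S(S(S(add(Z, mul(Z, SZ)))))))))
  →14  S(S(S(S(S(S(S(mul(Z, SZ))))))))
  →15  S^7(Z)

Answer: normal form = S^7(Z)  (in 15 steps)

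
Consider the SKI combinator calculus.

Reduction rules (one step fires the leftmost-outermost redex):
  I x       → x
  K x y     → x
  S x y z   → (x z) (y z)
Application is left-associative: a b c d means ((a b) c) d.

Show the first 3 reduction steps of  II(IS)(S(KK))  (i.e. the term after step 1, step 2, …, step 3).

  start: II(IS)(S(KK))
  step 1: I(IS)(S(KK))
  step 2: IS(S(KK))
  step 3: S(S(KK))

Answer: after 3 steps: S(S(KK))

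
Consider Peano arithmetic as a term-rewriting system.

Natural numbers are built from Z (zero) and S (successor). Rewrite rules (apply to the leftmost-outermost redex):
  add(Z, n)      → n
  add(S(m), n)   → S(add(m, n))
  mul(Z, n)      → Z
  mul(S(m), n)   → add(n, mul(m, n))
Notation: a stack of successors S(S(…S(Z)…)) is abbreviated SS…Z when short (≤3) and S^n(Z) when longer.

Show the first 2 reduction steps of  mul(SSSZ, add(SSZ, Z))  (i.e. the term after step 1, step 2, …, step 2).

Answer: after 2 steps: add(S(add(SZ, Z)), mul(SSZ, add(SSZ, Z)))

Working:
  start: mul(SSSZ, add(SSZ, Z))
  [1] add(add(SSZ, Z), mul(SSZ, add(SSZ, Z)))
  [2] add(S(add(SZ, Z)), mul(SSZ, add(SSZ, Z)))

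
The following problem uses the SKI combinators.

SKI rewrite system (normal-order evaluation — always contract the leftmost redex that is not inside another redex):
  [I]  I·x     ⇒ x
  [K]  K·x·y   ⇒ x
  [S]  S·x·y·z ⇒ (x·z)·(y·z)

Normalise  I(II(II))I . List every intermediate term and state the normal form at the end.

Answer: normal form = I  (in 5 steps)

Derivation:
  start: I(II(II))I
  step 1: II(II)I
  step 2: I(II)I
  step 3: III
  step 4: II
  step 5: I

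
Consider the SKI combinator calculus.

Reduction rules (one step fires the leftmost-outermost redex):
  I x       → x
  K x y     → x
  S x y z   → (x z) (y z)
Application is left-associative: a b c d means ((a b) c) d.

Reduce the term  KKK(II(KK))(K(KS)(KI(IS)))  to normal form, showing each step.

Answer: normal form = KK  (in 4 steps)

Working:
  start: KKK(II(KK))(K(KS)(KI(IS)))
  →1  K(II(KK))(K(KS)(KI(IS)))
  →2  II(KK)
  →3  I(KK)
  →4  KK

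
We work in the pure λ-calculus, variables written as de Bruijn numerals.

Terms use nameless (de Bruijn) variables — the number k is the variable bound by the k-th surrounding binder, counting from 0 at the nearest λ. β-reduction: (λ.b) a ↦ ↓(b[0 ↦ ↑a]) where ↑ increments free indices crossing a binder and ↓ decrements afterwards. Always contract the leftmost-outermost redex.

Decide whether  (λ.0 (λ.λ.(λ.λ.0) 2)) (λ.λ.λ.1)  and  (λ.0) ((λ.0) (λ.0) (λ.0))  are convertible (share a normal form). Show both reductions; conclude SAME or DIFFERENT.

Answer: DIFFERENT — A ⇓ λ.λ.1, B ⇓ λ.0

Working:
Term A:
  start: (λ.0 (λ.λ.(λ.λ.0) 2)) (λ.λ.λ.1)
  [1] (λ.λ.λ.1) (λ.λ.(λ.λ.0) (λ.λ.λ.1))
  [2] λ.λ.1

Term B:
  start: (λ.0) ((λ.0) (λ.0) (λ.0))
  [1] (λ.0) (λ.0) (λ.0)
  [2] (λ.0) (λ.0)
  [3] λ.0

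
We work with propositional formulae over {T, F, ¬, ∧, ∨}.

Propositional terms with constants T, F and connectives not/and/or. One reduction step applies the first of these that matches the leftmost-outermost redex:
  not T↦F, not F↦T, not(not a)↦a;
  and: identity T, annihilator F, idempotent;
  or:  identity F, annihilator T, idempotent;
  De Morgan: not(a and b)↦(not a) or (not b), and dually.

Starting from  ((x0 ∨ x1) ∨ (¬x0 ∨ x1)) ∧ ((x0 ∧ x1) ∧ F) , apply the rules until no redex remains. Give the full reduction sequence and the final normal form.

Answer: normal form = F  (in 2 steps)

Working:
  start: ((x0 ∨ x1) ∨ (¬x0 ∨ x1)) ∧ ((x0 ∧ x1) ∧ F)
  [1] ((x0 ∨ x1) ∨ (¬x0 ∨ x1)) ∧ F
  [2] F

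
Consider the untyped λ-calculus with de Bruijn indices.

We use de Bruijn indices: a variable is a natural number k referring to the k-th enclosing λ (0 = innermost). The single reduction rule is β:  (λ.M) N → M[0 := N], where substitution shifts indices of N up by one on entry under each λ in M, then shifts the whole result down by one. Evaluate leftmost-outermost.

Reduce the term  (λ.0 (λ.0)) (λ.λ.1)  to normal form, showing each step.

Answer: normal form = λ.λ.0  (in 2 steps)

Working:
  start: (λ.0 (λ.0)) (λ.λ.1)
  →1  (λ.λ.1) (λ.0)
  →2  λ.λ.0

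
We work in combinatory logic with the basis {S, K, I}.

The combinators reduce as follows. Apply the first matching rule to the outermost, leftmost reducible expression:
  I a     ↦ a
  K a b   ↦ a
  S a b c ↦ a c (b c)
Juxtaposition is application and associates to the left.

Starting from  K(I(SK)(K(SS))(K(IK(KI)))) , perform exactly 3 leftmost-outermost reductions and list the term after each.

Answer: after 3 steps: K(K(IK(KI)))

Reduction:
  start: K(I(SK)(K(SS))(K(IK(KI))))
  →1  K(SK(K(SS))(K(IK(KI))))
  →2  K(K(K(IK(KI)))(K(SS)(K(IK(KI)))))
  →3  K(K(IK(KI)))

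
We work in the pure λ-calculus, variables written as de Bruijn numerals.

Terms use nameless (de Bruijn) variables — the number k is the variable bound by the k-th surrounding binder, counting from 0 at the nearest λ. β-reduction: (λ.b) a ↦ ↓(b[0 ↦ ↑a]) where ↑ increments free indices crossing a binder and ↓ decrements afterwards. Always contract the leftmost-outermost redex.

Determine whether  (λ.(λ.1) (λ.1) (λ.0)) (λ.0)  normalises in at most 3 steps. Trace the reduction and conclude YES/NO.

  start: (λ.(λ.1) (λ.1) (λ.0)) (λ.0)
  [1] (λ.λ.0) (λ.λ.0) (λ.0)
  [2] (λ.0) (λ.0)
  [3] λ.0

Answer: YES — reaches normal form λ.0 in 3 ≤ 3 steps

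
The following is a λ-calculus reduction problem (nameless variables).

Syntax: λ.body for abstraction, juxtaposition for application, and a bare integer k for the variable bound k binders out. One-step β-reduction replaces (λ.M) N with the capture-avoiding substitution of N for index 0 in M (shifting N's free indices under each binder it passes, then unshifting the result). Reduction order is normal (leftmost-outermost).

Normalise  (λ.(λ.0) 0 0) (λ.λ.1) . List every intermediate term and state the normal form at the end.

Answer: normal form = λ.λ.λ.1  (in 3 steps)

Reduction:
  start: (λ.(λ.0) 0 0) (λ.λ.1)
  step 1: (λ.0) (λ.λ.1) (λ.λ.1)
  step 2: (λ.λ.1) (λ.λ.1)
  step 3: λ.λ.λ.1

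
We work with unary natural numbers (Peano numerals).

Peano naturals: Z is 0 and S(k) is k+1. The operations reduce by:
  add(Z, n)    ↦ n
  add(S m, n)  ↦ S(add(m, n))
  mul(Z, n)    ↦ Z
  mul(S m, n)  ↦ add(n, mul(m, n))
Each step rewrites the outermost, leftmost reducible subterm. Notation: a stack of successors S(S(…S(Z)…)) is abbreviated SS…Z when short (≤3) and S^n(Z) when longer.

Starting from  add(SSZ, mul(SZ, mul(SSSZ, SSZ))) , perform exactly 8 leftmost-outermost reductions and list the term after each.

Answer: after 8 steps: S(S(S(add(S(add(Z, mul(SSZ, SSZ))), mul(Z, mul(SSSZ, SSZ))))))

Derivation:
  start: add(SSZ, mul(SZ, mul(SSSZ, SSZ)))
  step 1: S(add(SZ, mul(SZ, mul(SSSZ, SSZ))))
  step 2: S(S(add(Z, mul(SZ, mul(SSSZ, SSZ)))))
  step 3: S(S(mul(SZ, mul(SSSZ, SSZ))))
  step 4: S(S(add(mul(SSSZ, SSZ), mul(Z, mul(SSSZ, SSZ)))))
  step 5: S(S(add(add(SSZ, mul(SSZ, SSZ)), mul(Z, mul(SSSZ, SSZ)))))
  step 6: S(S(add(S(add(SZ, mul(SSZ, SSZ))), mul(Z, mul(SSSZ, SSZ)))))
  step 7: S(S(S(add(add(SZ, mul(SSZ, SSZ)), mul(Z, mul(SSSZ, SSZ))))))
  step 8: S(S(S(add(S(add(Z, mul(SSZ, SSZ))), mul(Z, mul(SSSZ, SSZ))))))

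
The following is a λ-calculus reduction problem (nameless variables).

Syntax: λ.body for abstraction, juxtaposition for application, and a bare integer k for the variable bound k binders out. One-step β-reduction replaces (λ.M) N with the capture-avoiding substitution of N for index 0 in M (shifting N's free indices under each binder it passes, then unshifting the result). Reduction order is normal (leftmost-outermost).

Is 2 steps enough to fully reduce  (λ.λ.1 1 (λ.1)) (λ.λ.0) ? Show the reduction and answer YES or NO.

  start: (λ.λ.1 1 (λ.1)) (λ.λ.0)
  →1  λ.(λ.λ.0) (λ.λ.0) (λ.1)
  →2  λ.(λ.0) (λ.1)

Answer: NO — after 2 steps the term is λ.(λ.0) (λ.1), not yet normal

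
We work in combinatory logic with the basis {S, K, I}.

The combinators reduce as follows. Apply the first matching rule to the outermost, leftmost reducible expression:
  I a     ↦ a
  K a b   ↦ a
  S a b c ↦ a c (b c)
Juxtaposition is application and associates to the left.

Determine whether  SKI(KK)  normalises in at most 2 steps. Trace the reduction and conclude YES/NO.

Answer: YES — reaches normal form KK in 2 ≤ 2 steps

Reduction:
  start: SKI(KK)
  →1  K(KK)(I(KK))
  →2  KK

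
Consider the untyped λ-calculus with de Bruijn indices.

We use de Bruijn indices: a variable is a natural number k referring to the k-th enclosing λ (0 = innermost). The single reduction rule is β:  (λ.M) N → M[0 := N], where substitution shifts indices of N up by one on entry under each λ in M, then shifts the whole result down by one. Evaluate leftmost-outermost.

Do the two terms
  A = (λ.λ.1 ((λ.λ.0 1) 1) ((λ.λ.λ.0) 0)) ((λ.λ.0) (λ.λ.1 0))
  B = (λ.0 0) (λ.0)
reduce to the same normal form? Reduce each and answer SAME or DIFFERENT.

Answer: DIFFERENT — A ⇓ λ.λ.0, B ⇓ λ.0

Reduction:
Term A:
  start: (λ.λ.1 ((λ.λ.0 1) 1) ((λ.λ.λ.0) 0)) ((λ.λ.0) (λ.λ.1 0))
  [1] λ.(λ.λ.0) (λ.λ.1 0) ((λ.λ.0 1) ((λ.λ.0) (λ.λ.1 0))) ((λ.λ.λ.0) 0)
  [2] λ.(λ.0) ((λ.λ.0 1) ((λ.λ.0) (λ.λ.1 0))) ((λ.λ.λ.0) 0)
  [3] λ.(λ.λ.0 1) ((λ.λ.0) (λ.λ.1 0)) ((λ.λ.λ.0) 0)
  [4] λ.(λ.0 ((λ.λ.0) (λ.λ.1 0))) ((λ.λ.λ.0) 0)
  [5] λ.(λ.λ.λ.0) 0 ((λ.λ.0) (λ.λ.1 0))
  [6] λ.(λ.λ.0) ((λ.λ.0) (λ.λ.1 0))
  [7] λ.λ.0

Term B:
  start: (λ.0 0) (λ.0)
  [1] (λ.0) (λ.0)
  [2] λ.0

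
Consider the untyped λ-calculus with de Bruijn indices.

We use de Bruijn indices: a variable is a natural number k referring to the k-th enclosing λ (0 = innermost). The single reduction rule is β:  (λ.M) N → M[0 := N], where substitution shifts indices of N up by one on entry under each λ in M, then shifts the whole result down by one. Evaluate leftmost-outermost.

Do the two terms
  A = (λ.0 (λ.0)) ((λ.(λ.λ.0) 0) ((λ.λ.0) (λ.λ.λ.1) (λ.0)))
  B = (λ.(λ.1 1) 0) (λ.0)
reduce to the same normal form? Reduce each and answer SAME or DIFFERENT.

Answer: SAME — A ⇓ λ.0, B ⇓ λ.0

Working:
Term A:
  start: (λ.0 (λ.0)) ((λ.(λ.λ.0) 0) ((λ.λ.0) (λ.λ.λ.1) (λ.0)))
  [1] (λ.(λ.λ.0) 0) ((λ.λ.0) (λ.λ.λ.1) (λ.0)) (λ.0)
  [2] (λ.λ.0) ((λ.λ.0) (λ.λ.λ.1) (λ.0)) (λ.0)
  [3] (λ.0) (λ.0)
  [4] λ.0

Term B:
  start: (λ.(λ.1 1) 0) (λ.0)
  [1] (λ.(λ.0) (λ.0)) (λ.0)
  [2] (λ.0) (λ.0)
  [3] λ.0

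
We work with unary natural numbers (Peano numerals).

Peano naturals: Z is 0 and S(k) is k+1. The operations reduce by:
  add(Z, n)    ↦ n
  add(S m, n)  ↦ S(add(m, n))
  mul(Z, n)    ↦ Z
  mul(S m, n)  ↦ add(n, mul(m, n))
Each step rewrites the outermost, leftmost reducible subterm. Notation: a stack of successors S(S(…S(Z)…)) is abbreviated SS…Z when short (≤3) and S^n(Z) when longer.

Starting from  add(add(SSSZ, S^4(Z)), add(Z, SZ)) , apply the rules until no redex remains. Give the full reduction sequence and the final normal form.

  start: add(add(SSSZ, S^4(Z)), add(Z, SZ))
  →1  add(S(add(SSZ, S^4(Z))), add(Z, SZ))
  →2  S(add(add(SSZ, S^4(Z)), add(Z, SZ)))
  →3  S(add(S(add(SZ, S^4(Z))), add(Z, SZ)))
  →4  S(S(add(add(SZ, S^4(Z)), add(Z, SZ))))
  →5  S(S(add(S(add(Z, S^4(Z))), add(Z, SZ))))
  →6  S(S(S(add(add(Z, S^4(Z)), add(Z, SZ)))))
  →7  S(S(S(add(S^4(Z), add(Z, SZ)))))
  →8  S(S(S(S(add(SSSZ, add(Z, SZ))))))
  →9  S(S(S(S(S(add(SSZ, add(Z, SZ)))))))
  →10  S(S(S(S(S(S(add(SZ, add(Z, SZ))))))))
  →11  S(S(S(S(S(S(S(add(Z, add(Z, SZ)))))))))
  →12  S(S(S(S(S(S(S(add(Z, SZ))))))))
  →13  S^8(Z)

Answer: normal form = S^8(Z)  (in 13 steps)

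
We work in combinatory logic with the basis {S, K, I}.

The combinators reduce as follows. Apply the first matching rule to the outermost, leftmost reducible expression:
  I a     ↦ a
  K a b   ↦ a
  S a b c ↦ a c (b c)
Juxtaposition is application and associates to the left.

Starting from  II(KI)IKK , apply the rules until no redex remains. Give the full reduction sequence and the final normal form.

  start: II(KI)IKK
  [1] I(KI)IKK
  [2] KIIKK
  [3] IKK
  [4] KK

Answer: normal form = KK  (in 4 steps)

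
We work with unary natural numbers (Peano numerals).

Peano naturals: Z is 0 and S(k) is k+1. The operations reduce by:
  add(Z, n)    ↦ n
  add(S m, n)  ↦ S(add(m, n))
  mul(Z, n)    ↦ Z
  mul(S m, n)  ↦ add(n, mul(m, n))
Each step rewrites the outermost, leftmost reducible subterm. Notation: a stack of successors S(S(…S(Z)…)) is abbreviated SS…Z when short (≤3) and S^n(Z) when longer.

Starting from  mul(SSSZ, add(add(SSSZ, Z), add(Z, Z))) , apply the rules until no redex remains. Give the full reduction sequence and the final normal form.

Answer: normal form = S^9(Z)  (in 43 steps)

Working:
  start: mul(SSSZ, add(add(SSSZ, Z), add(Z, Z)))
  →1  add(add(add(SSSZ, Z), add(Z, Z)), mul(SSZ, add(add(SSSZ, Z), add(Z, Z))))
  →2  add(add(S(add(SSZ, Z)), add(Z, Z)), mul(SSZ, add(add(SSSZ, Z), add(Z, Z))))
  →3  add(S(add(add(SSZ, Z), add(Z, Z))), mul(SSZ, add(add(SSSZ, Z), add(Z, Z))))
  →4  S(add(add(add(SSZ, Z), add(Z, Z)), mul(SSZ, add(add(SSSZ, Z), add(Z, Z)))))
  →5  S(add(add(S(add(SZ, Z)), add(Z, Z)), mul(SSZ, add(add(SSSZ, Z), add(Z, Z)))))
  →6  S(add(S(add(add(SZ, Z), add(Z, Z))), mul(SSZ, add(add(SSSZ, Z), add(Z, Z)))))
  →7  S(S(add(add(add(SZ, Z), add(Z, Z)), mul(SSZ, add(add(SSSZ, Z), add(Z, Z))))))
  →8  S(S(add(add(S(add(Z, Z)), add(Z, Z)), mul(SSZ, add(add(SSSZ, Z), add(Z, Z))))))
  →9  S(S(add(S(add(add(Z, Z), add(Z, Z))), mul(SSZ, add(add(SSSZ, Z), add(Z, Z))))))
  →10  S(S(S(add(add(add(Z, Z), add(Z, Z)), mul(SSZ, add(add(SSSZ, Z), add(Z, Z)))))))
  →11  S(S(S(add(add(Z, add(Z, Z)), mul(SSZ, add(add(SSSZ, Z), add(Z, Z)))))))
  →12  S(S(S(add(add(Z, Z), mul(SSZ, add(add(SSSZ, Z), add(Z, Z)))))))
  →13  S(S(S(add(Z, mul(SSZ, add(add(SSSZ, Z), add(Z, Z)))))))
  →14  S(S(S(mul(SSZ, add(add(SSSZ, Z), add(Z, Z))))))
  →15  S(S(S(add(add(add(SSSZ, Z), add(Z, Z)), mul(SZ, add(add(SSSZ, Z), add(Z, Z)))))))
  →16  S(S(S(add(add(S(add(SSZ, Z)), add(Z, Z)), mul(SZ, add(add(SSSZ, Z), add(Z, Z)))))))
  →17  S(S(S(add(S(add(add(SSZ, Z), add(Z, Z))), mul(SZ, add(add(SSSZ, Z), add(Z, Z)))))))
  →18  S(S(S(S(add(add(add(SSZ, Z), add(Z, Z)), mul(SZ, add(add(SSSZ, Z), add(Z, Z))))))))
  →19  S(S(S(S(add(add(S(add(SZ, Z)), add(Z, Z)), mul(SZ, add(add(SSSZ, Z), add(Z, Z))))))))
  →20  S(S(S(S(add(S(add(add(SZ, Z), add(Z, Z))), mul(SZ, add(add(SSSZ, Z), add(Z, Z))))))))
  →21  S(S(S(S(S(add(add(add(SZ, Z), add(Z, Z)), mul(SZ, add(add(SSSZ, Z), add(Z, Z)))))))))
  →22  S(S(S(S(S(add(add(S(add(Z, Z)), add(Z, Z)), mul(SZ, add(add(SSSZ, Z), add(Z, Z)))))))))
  →23  S(S(S(S(S(add(S(add(add(Z, Z), add(Z, Z))), mul(SZ, add(add(SSSZ, Z), add(Z, Z)))))))))
  →24  S(S(S(S(S(S(add(add(add(Z, Z), add(Z, Z)), mul(SZ, add(add(SSSZ, Z), add(Z, Z))))))))))
  →25  S(S(S(S(S(S(add(add(Z, add(Z, Z)), mul(SZ, add(add(SSSZ, Z), add(Z, Z))))))))))
  →26  S(S(S(S(S(S(add(add(Z, Z), mul(SZ, add(add(SSSZ, Z), add(Z, Z))))))))))
  →27  S(S(S(S(S(S(add(Z, mul(SZ, add(add(SSSZ, Z), add(Z, Z))))))))))
  →28  S(S(S(S(S(S(mul(SZ, add(add(SSSZ, Z), add(Z, Z)))))))))
  →29  S(S(S(S(S(S(add(add(add(SSSZ, Z), add(Z, Z)), mul(Z, add(add(SSSZ, Z), add(Z, Z))))))))))
  →30  S(S(S(S(S(S(add(add(S(add(SSZ, Z)), add(Z, Z)), mul(Z, add(add(SSSZ, Z), add(Z, Z))))))))))
  →31  S(S(S(S(S(S(add(S(add(add(SSZ, Z), add(Z, Z))), mul(Z, add(add(SSSZ, Z), add(Z, Z))))))))))
  →32  S(S(S(S(S(S(S(add(add(add(SSZ, Z), add(Z, Z)), mul(Z, add(add(SSSZ, Z), add(Z, Z)))))))))))
  →33  S(S(S(S(S(S(S(add(add(S(add(SZ, Z)), add(Z, Z)), mul(Z, add(add(SSSZ, Z), add(Z, Z)))))))))))
  →34  S(S(S(S(S(S(S(add(S(add(add(SZ, Z), add(Z, Z))), mul(Z, add(add(SSSZ, Z), add(Z, Z)))))))))))
  →35  S(S(S(S(S(S(S(S(add(add(add(SZ, Z), add(Z, Z)), mul(Z, add(add(SSSZ, Z), add(Z, Z))))))))))))
  →36  S(S(S(S(S(S(S(S(add(add(S(add(Z, Z)), add(Z, Z)), mul(Z, add(add(SSSZ, Z), add(Z, Z))))))))))))
  →37  S(S(S(S(S(S(S(S(add(S(add(add(Z, Z), add(Z, Z))), mul(Z, add(add(SSSZ, Z), add(Z, Z))))))))))))
  →38  S(S(S(S(S(S(S(S(S(add(add(add(Z, Z), add(Z, Z)), mul(Z, add(add(SSSZ, Z), add(Z, Z)))))))))))))
  →39  S(S(S(S(S(S(S(S(S(add(add(Z, add(Z, Z)), mul(Z, add(add(SSSZ, Z), add(Z, Z)))))))))))))
  →40  S(S(S(S(S(S(S(S(S(add(add(Z, Z), mul(Z, add(add(SSSZ, Z), add(Z, Z)))))))))))))
  →41  S(S(S(S(S(S(S(S(S(add(Z, mul(Z, add(add(SSSZ, Z), add(Z, Z)))))))))))))
  →42  S(S(S(S(S(S(S(S(S(mul(Z, add(add(SSSZ, Z), add(Z, Z))))))))))))
  →43  S^9(Z)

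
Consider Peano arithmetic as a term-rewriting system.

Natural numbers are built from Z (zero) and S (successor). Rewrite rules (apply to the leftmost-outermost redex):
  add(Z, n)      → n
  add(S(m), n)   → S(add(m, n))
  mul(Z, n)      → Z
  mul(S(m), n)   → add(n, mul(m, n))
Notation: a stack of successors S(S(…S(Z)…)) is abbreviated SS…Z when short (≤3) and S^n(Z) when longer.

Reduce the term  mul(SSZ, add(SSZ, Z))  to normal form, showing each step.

  start: mul(SSZ, add(SSZ, Z))
  [1] add(add(SSZ, Z), mul(SZ, add(SSZ, Z)))
  [2] add(S(add(SZ, Z)), mul(SZ, add(SSZ, Z)))
  [3] S(add(add(SZ, Z), mul(SZ, add(SSZ, Z))))
  [4] S(add(S(add(Z, Z)), mul(SZ, add(SSZ, Z))))
  [5] S(S(add(add(Z, Z), mul(SZ, add(SSZ, Z)))))
  [6] S(S(add(Z, mul(SZ, add(SSZ, Z)))))
  [7] S(S(mul(SZ, add(SSZ, Z))))
  [8] S(S(add(add(SSZ, Z), mul(Z, add(SSZ, Z)))))
  [9] S(S(add(S(add(SZ, Z)), mul(Z, add(SSZ, Z)))))
  [10] S(S(S(add(add(SZ, Z), mul(Z, add(SSZ, Z))))))
  [11] S(S(S(add(S(add(Z, Z)), mul(Z, add(SSZ, Z))))))
  [12] S(S(S(S(add(add(Z, Z), mul(Z, add(SSZ, Z)))))))
  [13] S(S(S(S(add(Z, mul(Z, add(SSZ, Z)))))))
  [14] S(S(S(S(mul(Z, add(SSZ, Z))))))
  [15] S^4(Z)

Answer: normal form = S^4(Z)  (in 15 steps)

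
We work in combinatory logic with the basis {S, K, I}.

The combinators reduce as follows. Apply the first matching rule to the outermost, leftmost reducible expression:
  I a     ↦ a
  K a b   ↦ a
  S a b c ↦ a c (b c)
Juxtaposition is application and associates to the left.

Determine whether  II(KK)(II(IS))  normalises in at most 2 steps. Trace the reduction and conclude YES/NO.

  start: II(KK)(II(IS))
  →1  I(KK)(II(IS))
  →2  KK(II(IS))

Answer: NO — after 2 steps the term is KK(II(IS)), not yet normal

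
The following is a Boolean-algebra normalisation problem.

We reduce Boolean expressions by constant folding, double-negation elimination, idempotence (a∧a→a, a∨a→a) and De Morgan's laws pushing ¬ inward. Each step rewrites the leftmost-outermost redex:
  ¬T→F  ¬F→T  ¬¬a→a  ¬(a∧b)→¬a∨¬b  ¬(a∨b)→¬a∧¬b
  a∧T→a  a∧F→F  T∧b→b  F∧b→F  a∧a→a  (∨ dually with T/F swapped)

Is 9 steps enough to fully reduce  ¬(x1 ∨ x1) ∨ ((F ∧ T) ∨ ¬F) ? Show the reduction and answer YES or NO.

  start: ¬(x1 ∨ x1) ∨ ((F ∧ T) ∨ ¬F)
  [1] (¬x1 ∧ ¬x1) ∨ ((F ∧ T) ∨ ¬F)
  [2] ¬x1 ∨ ((F ∧ T) ∨ ¬F)
  [3] ¬x1 ∨ (F ∨ ¬F)
  [4] ¬x1 ∨ ¬F
  [5] ¬x1 ∨ T
  [6] T

Answer: YES — reaches normal form T in 6 ≤ 9 steps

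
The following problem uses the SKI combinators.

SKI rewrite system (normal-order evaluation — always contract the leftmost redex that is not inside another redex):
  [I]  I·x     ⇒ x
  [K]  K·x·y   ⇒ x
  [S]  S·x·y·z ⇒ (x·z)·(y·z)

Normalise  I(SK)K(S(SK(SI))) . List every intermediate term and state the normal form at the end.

Answer: normal form = S(SK(SI))  (in 3 steps)

Working:
  start: I(SK)K(S(SK(SI)))
  →1  SKK(S(SK(SI)))
  →2  K(S(SK(SI)))(K(S(SK(SI))))
  →3  S(SK(SI))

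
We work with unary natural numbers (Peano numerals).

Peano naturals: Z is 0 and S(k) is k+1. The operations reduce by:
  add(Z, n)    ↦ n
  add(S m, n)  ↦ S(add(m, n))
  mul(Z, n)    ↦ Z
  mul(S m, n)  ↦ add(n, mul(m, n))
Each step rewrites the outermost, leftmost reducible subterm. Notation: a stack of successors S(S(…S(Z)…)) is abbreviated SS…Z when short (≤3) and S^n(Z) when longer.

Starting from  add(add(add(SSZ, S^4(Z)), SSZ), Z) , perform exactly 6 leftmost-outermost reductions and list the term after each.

  start: add(add(add(SSZ, S^4(Z)), SSZ), Z)
  [1] add(add(S(add(SZ, S^4(Z))), SSZ), Z)
  [2] add(S(add(add(SZ, S^4(Z)), SSZ)), Z)
  [3] S(add(add(add(SZ, S^4(Z)), SSZ), Z))
  [4] S(add(add(S(add(Z, S^4(Z))), SSZ), Z))
  [5] S(add(S(add(add(Z, S^4(Z)), SSZ)), Z))
  [6] S(S(add(add(add(Z, S^4(Z)), SSZ), Z)))

Answer: after 6 steps: S(S(add(add(add(Z, S^4(Z)), SSZ), Z)))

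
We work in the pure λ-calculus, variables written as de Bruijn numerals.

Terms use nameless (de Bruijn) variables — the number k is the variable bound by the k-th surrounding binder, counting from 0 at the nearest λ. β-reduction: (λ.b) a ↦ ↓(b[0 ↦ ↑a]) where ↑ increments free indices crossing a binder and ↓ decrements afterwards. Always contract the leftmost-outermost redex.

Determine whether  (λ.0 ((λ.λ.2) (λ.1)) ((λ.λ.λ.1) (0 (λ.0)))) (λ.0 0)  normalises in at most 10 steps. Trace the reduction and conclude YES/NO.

  start: (λ.0 ((λ.λ.2) (λ.1)) ((λ.λ.λ.1) (0 (λ.0)))) (λ.0 0)
  [1] (λ.0 0) ((λ.λ.λ.0 0) (λ.λ.0 0)) ((λ.λ.λ.1) ((λ.0 0) (λ.0)))
  [2] (λ.λ.λ.0 0) (λ.λ.0 0) ((λ.λ.λ.0 0) (λ.λ.0 0)) ((λ.λ.λ.1) ((λ.0 0) (λ.0)))
  [3] (λ.λ.0 0) ((λ.λ.λ.0 0) (λ.λ.0 0)) ((λ.λ.λ.1) ((λ.0 0) (λ.0)))
  [4] (λ.0 0) ((λ.λ.λ.1) ((λ.0 0) (λ.0)))
  [5] (λ.λ.λ.1) ((λ.0 0) (λ.0)) ((λ.λ.λ.1) ((λ.0 0) (λ.0)))
  [6] (λ.λ.1) ((λ.λ.λ.1) ((λ.0 0) (λ.0)))
  [7] λ.(λ.λ.λ.1) ((λ.0 0) (λ.0))
  [8] λ.λ.λ.1

Answer: YES — reaches normal form λ.λ.λ.1 in 8 ≤ 10 steps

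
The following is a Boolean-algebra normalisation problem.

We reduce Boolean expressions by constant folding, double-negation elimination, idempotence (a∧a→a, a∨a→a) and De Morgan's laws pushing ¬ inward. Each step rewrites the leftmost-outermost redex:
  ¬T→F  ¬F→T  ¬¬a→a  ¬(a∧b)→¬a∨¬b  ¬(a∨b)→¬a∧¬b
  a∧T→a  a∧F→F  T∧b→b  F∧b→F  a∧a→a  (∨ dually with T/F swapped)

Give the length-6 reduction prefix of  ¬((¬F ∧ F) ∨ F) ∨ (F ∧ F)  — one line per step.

  start: ¬((¬F ∧ F) ∨ F) ∨ (F ∧ F)
  [1] (¬(¬F ∧ F) ∧ ¬F) ∨ (F ∧ F)
  [2] ((¬¬F ∨ ¬F) ∧ ¬F) ∨ (F ∧ F)
  [3] ((F ∨ ¬F) ∧ ¬F) ∨ (F ∧ F)
  [4] (¬F ∧ ¬F) ∨ (F ∧ F)
  [5] ¬F ∨ (F ∧ F)
  [6] T ∨ (F ∧ F)

Answer: after 6 steps: T ∨ (F ∧ F)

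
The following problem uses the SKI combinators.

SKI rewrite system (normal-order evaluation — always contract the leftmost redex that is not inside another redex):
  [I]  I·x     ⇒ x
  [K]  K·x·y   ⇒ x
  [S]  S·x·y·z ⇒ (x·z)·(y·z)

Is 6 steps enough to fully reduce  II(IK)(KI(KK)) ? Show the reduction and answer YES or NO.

  start: II(IK)(KI(KK))
  →1  I(IK)(KI(KK))
  →2  IK(KI(KK))
  →3  K(KI(KK))
  →4  KI

Answer: YES — reaches normal form KI in 4 ≤ 6 steps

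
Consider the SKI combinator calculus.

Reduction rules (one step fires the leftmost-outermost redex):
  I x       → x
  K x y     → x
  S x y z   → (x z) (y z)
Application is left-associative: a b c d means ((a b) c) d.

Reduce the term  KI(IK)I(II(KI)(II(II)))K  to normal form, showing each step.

Answer: normal form = K  (in 7 steps)

Derivation:
  start: KI(IK)I(II(KI)(II(II)))K
  [1] II(II(KI)(II(II)))K
  [2] I(II(KI)(II(II)))K
  [3] II(KI)(II(II))K
  [4] I(KI)(II(II))K
  [5] KI(II(II))K
  [6] IK
  [7] K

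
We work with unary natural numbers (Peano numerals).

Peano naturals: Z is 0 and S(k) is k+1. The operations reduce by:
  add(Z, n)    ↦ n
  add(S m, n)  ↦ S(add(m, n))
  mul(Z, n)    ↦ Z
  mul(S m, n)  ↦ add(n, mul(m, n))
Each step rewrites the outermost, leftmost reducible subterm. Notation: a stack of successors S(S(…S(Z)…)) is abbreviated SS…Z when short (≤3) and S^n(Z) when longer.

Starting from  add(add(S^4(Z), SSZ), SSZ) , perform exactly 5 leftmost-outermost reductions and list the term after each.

Answer: after 5 steps: S(S(add(S(add(SZ, SSZ)), SSZ)))

Reduction:
  start: add(add(S^4(Z), SSZ), SSZ)
  [1] add(S(add(SSSZ, SSZ)), SSZ)
  [2] S(add(add(SSSZ, SSZ), SSZ))
  [3] S(add(S(add(SSZ, SSZ)), SSZ))
  [4] S(S(add(add(SSZ, SSZ), SSZ)))
  [5] S(S(add(S(add(SZ, SSZ)), SSZ)))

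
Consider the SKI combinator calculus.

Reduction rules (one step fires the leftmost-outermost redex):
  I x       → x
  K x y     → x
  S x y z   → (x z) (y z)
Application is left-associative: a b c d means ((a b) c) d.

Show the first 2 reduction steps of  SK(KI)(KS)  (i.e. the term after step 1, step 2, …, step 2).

Answer: after 2 steps: KS

Derivation:
  start: SK(KI)(KS)
  step 1: K(KS)(KI(KS))
  step 2: KS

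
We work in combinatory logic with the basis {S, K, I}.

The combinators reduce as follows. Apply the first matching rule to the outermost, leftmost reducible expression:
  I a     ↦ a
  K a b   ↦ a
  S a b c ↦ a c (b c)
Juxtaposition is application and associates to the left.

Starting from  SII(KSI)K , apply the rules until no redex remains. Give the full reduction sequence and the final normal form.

Answer: normal form = SSK  (in 5 steps)

Derivation:
  start: SII(KSI)K
  [1] I(KSI)(I(KSI))K
  [2] KSI(I(KSI))K
  [3] S(I(KSI))K
  [4] S(KSI)K
  [5] SSK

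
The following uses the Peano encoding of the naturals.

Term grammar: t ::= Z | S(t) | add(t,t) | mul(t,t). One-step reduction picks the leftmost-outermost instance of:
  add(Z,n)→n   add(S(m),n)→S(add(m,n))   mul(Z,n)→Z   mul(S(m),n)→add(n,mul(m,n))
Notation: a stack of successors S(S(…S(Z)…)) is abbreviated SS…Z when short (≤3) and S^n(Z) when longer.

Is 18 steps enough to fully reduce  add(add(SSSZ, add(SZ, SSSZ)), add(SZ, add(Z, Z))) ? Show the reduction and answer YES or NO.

  start: add(add(SSSZ, add(SZ, SSSZ)), add(SZ, add(Z, Z)))
  →1  add(S(add(SSZ, add(SZ, SSSZ))), add(SZ, add(Z, Z)))
  →2  S(add(add(SSZ, add(SZ, SSSZ)), add(SZ, add(Z, Z))))
  →3  S(add(S(add(SZ, add(SZ, SSSZ))), add(SZ, add(Z, Z))))
  →4  S(S(add(add(SZ, add(SZ, SSSZ)), add(SZ, add(Z, Z)))))
  →5  S(S(add(S(add(Z, add(SZ, SSSZ))), add(SZ, add(Z, Z)))))
  →6  S(S(S(add(add(Z, add(SZ, SSSZ)), add(SZ, add(Z, Z))))))
  →7  S(S(S(add(add(SZ, SSSZ), add(SZ, add(Z, Z))))))
  →8  S(S(S(add(S(add(Z, SSSZ)), add(SZ, add(Z, Z))))))
  →9  S(S(S(S(add(add(Z, SSSZ), add(SZ, add(Z, Z)))))))
  →10  S(S(S(S(add(SSSZ, add(SZ, add(Z, Z)))))))
  →11  S(S(S(S(S(add(SSZ, add(SZ, add(Z, Z))))))))
  →12  S(S(S(S(S(S(add(SZ, add(SZ, add(Z, Z)))))))))
  →13  S(S(S(S(S(S(S(add(Z, add(SZ, add(Z, Z))))))))))
  →14  S(S(S(S(S(S(S(add(SZ, add(Z, Z)))))))))
  →15  S(S(S(S(S(S(S(S(add(Z, add(Z, Z))))))))))
  →16  S(S(S(S(S(S(S(S(add(Z, Z)))))))))
  →17  S^8(Z)

Answer: YES — reaches normal form S^8(Z) in 17 ≤ 18 steps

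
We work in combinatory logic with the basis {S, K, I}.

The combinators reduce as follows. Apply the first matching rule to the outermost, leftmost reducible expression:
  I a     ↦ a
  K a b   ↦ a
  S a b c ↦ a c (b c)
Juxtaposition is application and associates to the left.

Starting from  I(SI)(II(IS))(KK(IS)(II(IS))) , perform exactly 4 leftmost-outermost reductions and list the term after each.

Answer: after 4 steps: K(II(IS))(II(IS)(KK(IS)(II(IS))))

Working:
  start: I(SI)(II(IS))(KK(IS)(II(IS)))
  [1] SI(II(IS))(KK(IS)(II(IS)))
  [2] I(KK(IS)(II(IS)))(II(IS)(KK(IS)(II(IS))))
  [3] KK(IS)(II(IS))(II(IS)(KK(IS)(II(IS))))
  [4] K(II(IS))(II(IS)(KK(IS)(II(IS))))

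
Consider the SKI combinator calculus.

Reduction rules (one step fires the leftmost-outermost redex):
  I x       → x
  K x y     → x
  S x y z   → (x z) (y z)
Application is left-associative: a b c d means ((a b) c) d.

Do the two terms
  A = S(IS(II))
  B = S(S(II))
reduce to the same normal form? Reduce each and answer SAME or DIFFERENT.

Term A:
  start: S(IS(II))
  →1  S(S(II))
  →2  S(SI)

Term B:
  start: S(S(II))
  →1  S(SI)

Answer: SAME — A ⇓ S(SI), B ⇓ S(SI)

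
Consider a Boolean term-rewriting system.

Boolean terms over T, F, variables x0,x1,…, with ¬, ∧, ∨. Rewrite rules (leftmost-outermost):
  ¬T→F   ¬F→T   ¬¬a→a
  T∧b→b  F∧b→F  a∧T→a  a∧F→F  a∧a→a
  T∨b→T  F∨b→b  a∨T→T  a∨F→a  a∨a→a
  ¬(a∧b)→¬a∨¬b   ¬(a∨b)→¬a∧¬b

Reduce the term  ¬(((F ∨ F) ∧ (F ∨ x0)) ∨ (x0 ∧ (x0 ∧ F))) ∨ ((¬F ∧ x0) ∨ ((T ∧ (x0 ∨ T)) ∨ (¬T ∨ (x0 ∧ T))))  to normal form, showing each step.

Answer: normal form = T  (in 13 steps)

Reduction:
  start: ¬(((F ∨ F) ∧ (F ∨ x0)) ∨ (x0 ∧ (x0 ∧ F))) ∨ ((¬F ∧ x0) ∨ ((T ∧ (x0 ∨ T)) ∨ (¬T ∨ (x0 ∧ T))))
  →1  (¬((F ∨ F) ∧ (F ∨ x0)) ∧ ¬(x0 ∧ (x0 ∧ F))) ∨ ((¬F ∧ x0) ∨ ((T ∧ (x0 ∨ T)) ∨ (¬T ∨ (x0 ∧ T))))
  →2  ((¬(F ∨ F) ∨ ¬(F ∨ x0)) ∧ ¬(x0 ∧ (x0 ∧ F))) ∨ ((¬F ∧ x0) ∨ ((T ∧ (x0 ∨ T)) ∨ (¬T ∨ (x0 ∧ T))))
  →3  (((¬F ∧ ¬F) ∨ ¬(F ∨ x0)) ∧ ¬(x0 ∧ (x0 ∧ F))) ∨ ((¬F ∧ x0) ∨ ((T ∧ (x0 ∨ T)) ∨ (¬T ∨ (x0 ∧ T))))
  →4  ((¬F ∨ ¬(F ∨ x0)) ∧ ¬(x0 ∧ (x0 ∧ F))) ∨ ((¬F ∧ x0) ∨ ((T ∧ (x0 ∨ T)) ∨ (¬T ∨ (x0 ∧ T))))
  →5  ((T ∨ ¬(F ∨ x0)) ∧ ¬(x0 ∧ (x0 ∧ F))) ∨ ((¬F ∧ x0) ∨ ((T ∧ (x0 ∨ T)) ∨ (¬T ∨ (x0 ∧ T))))
  →6  (T ∧ ¬(x0 ∧ (x0 ∧ F))) ∨ ((¬F ∧ x0) ∨ ((T ∧ (x0 ∨ T)) ∨ (¬T ∨ (x0 ∧ T))))
  →7  ¬(x0 ∧ (x0 ∧ F)) ∨ ((¬F ∧ x0) ∨ ((T ∧ (x0 ∨ T)) ∨ (¬T ∨ (x0 ∧ T))))
  →8  (¬x0 ∨ ¬(x0 ∧ F)) ∨ ((¬F ∧ x0) ∨ ((T ∧ (x0 ∨ T)) ∨ (¬T ∨ (x0 ∧ T))))
  →9  (¬x0 ∨ (¬x0 ∨ ¬F)) ∨ ((¬F ∧ x0) ∨ ((T ∧ (x0 ∨ T)) ∨ (¬T ∨ (x0 ∧ T))))
  →10  (¬x0 ∨ (¬x0 ∨ T)) ∨ ((¬F ∧ x0) ∨ ((T ∧ (x0 ∨ T)) ∨ (¬T ∨ (x0 ∧ T))))
  →11  (¬x0 ∨ T) ∨ ((¬F ∧ x0) ∨ ((T ∧ (x0 ∨ T)) ∨ (¬T ∨ (x0 ∧ T))))
  →12  T ∨ ((¬F ∧ x0) ∨ ((T ∧ (x0 ∨ T)) ∨ (¬T ∨ (x0 ∧ T))))
  →13  T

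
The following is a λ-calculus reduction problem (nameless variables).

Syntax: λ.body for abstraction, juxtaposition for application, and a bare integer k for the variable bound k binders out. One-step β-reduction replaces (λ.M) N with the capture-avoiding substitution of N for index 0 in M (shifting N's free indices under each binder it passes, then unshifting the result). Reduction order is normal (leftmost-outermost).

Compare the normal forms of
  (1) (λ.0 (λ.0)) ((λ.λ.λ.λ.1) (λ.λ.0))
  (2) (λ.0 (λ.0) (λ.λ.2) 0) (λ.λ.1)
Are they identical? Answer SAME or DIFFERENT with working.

Term A:
  start: (λ.0 (λ.0)) ((λ.λ.λ.λ.1) (λ.λ.0))
  →1  (λ.λ.λ.λ.1) (λ.λ.0) (λ.0)
  →2  (λ.λ.λ.1) (λ.0)
  →3  λ.λ.1

Term B:
  start: (λ.0 (λ.0) (λ.λ.2) 0) (λ.λ.1)
  →1  (λ.λ.1) (λ.0) (λ.λ.λ.λ.1) (λ.λ.1)
  →2  (λ.λ.0) (λ.λ.λ.λ.1) (λ.λ.1)
  →3  (λ.0) (λ.λ.1)
  →4  λ.λ.1

Answer: SAME — A ⇓ λ.λ.1, B ⇓ λ.λ.1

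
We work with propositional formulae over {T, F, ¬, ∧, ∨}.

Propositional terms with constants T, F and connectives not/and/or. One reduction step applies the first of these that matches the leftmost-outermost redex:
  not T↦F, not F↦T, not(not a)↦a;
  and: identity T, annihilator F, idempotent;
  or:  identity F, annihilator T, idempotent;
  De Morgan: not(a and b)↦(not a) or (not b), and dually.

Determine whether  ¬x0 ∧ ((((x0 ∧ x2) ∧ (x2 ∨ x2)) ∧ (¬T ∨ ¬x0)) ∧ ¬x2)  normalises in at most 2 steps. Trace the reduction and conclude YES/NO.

  start: ¬x0 ∧ ((((x0 ∧ x2) ∧ (x2 ∨ x2)) ∧ (¬T ∨ ¬x0)) ∧ ¬x2)
  step 1: ¬x0 ∧ ((((x0 ∧ x2) ∧ x2) ∧ (¬T ∨ ¬x0)) ∧ ¬x2)
  step 2: ¬x0 ∧ ((((x0 ∧ x2) ∧ x2) ∧ (F ∨ ¬x0)) ∧ ¬x2)

Answer: NO — after 2 steps the term is ¬x0 ∧ ((((x0 ∧ x2) ∧ x2) ∧ (F ∨ ¬x0)) ∧ ¬x2), not yet normal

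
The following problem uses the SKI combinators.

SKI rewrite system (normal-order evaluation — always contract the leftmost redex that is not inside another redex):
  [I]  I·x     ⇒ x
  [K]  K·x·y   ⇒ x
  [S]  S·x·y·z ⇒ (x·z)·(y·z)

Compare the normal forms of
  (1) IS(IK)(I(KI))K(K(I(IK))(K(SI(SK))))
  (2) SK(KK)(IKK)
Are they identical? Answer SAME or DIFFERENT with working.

Term A:
  start: IS(IK)(I(KI))K(K(I(IK))(K(SI(SK))))
  →1  S(IK)(I(KI))K(K(I(IK))(K(SI(SK))))
  →2  IKK(I(KI)K)(K(I(IK))(K(SI(SK))))
  →3  KK(I(KI)K)(K(I(IK))(K(SI(SK))))
  →4  K(K(I(IK))(K(SI(SK))))
  →5  K(I(IK))
  →6  K(IK)
  →7  KK

Term B:
  start: SK(KK)(IKK)
  →1  K(IKK)(KK(IKK))
  →2  IKK
  →3  KK

Answer: SAME — A ⇓ KK, B ⇓ KK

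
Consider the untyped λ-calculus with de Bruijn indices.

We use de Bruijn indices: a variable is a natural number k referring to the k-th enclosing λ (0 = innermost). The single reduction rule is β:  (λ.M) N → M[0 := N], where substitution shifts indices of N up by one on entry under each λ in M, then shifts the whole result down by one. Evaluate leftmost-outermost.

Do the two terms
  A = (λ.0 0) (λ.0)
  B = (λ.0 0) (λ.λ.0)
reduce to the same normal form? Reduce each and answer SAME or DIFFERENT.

Answer: SAME — A ⇓ λ.0, B ⇓ λ.0

Derivation:
Term A:
  start: (λ.0 0) (λ.0)
  →1  (λ.0) (λ.0)
  →2  λ.0

Term B:
  start: (λ.0 0) (λ.λ.0)
  →1  (λ.λ.0) (λ.λ.0)
  →2  λ.0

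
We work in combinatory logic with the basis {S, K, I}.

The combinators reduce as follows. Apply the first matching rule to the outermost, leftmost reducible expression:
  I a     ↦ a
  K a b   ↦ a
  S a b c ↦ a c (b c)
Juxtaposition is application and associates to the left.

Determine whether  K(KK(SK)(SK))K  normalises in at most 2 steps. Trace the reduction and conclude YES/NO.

  start: K(KK(SK)(SK))K
  step 1: KK(SK)(SK)
  step 2: K(SK)

Answer: YES — reaches normal form K(SK) in 2 ≤ 2 steps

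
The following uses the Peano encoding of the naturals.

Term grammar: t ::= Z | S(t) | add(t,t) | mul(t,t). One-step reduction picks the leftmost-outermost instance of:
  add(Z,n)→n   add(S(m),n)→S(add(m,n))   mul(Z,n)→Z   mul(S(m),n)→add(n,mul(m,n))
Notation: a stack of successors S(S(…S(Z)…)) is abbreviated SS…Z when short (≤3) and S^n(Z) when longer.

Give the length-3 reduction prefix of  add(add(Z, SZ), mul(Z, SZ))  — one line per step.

  start: add(add(Z, SZ), mul(Z, SZ))
  [1] add(SZ, mul(Z, SZ))
  [2] S(add(Z, mul(Z, SZ)))
  [3] S(mul(Z, SZ))

Answer: after 3 steps: S(mul(Z, SZ))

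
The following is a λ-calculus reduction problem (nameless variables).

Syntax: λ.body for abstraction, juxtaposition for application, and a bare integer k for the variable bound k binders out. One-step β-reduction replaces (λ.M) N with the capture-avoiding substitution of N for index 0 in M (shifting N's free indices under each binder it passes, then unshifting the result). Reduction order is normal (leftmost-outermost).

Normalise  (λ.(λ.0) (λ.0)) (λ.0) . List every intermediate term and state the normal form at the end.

Answer: normal form = λ.0  (in 2 steps)

Reduction:
  start: (λ.(λ.0) (λ.0)) (λ.0)
  step 1: (λ.0) (λ.0)
  step 2: λ.0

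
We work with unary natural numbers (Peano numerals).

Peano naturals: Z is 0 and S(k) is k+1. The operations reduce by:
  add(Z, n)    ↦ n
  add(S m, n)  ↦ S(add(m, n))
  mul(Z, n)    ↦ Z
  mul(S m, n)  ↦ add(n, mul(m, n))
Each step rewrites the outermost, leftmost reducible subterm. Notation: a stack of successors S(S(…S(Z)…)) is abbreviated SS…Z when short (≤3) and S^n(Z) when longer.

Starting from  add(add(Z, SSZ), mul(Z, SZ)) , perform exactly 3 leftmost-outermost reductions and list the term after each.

Answer: after 3 steps: S(S(add(Z, mul(Z, SZ))))

Reduction:
  start: add(add(Z, SSZ), mul(Z, SZ))
  →1  add(SSZ, mul(Z, SZ))
  →2  S(add(SZ, mul(Z, SZ)))
  →3  S(S(add(Z, mul(Z, SZ))))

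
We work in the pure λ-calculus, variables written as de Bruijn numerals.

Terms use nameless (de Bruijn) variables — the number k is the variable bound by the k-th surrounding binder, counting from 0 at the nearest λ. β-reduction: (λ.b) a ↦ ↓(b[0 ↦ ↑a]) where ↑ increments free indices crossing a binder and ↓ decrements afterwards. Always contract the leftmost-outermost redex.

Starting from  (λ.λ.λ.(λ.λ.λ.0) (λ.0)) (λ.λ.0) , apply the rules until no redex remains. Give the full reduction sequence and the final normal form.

  start: (λ.λ.λ.(λ.λ.λ.0) (λ.0)) (λ.λ.0)
  →1  λ.λ.(λ.λ.λ.0) (λ.0)
  →2  λ.λ.λ.λ.0

Answer: normal form = λ.λ.λ.λ.0  (in 2 steps)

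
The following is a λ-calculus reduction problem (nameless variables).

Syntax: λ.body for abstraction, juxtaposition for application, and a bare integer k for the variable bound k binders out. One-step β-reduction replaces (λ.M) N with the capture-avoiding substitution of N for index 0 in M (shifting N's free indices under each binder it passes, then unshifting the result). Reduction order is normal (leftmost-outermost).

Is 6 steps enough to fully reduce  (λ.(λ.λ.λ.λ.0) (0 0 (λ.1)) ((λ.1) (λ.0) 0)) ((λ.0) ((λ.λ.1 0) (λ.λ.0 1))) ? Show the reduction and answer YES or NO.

Answer: YES — reaches normal form λ.λ.0 in 3 ≤ 6 steps

Derivation:
  start: (λ.(λ.λ.λ.λ.0) (0 0 (λ.1)) ((λ.1) (λ.0) 0)) ((λ.0) ((λ.λ.1 0) (λ.λ.0 1)))
  step 1: (λ.λ.λ.λ.0) ((λ.0) ((λ.λ.1 0) (λ.λ.0 1)) ((λ.0) ((λ.λ.1 0) (λ.λ.0 1))) (λ.(λ.0) ((λ.λ.1 0) (λ.λ.0 1)))) ((λ.(λ.0) ((λ.λ.1 0) (λ.λ.0 1))) (λ.0) ((λ.0) ((λ.λ.1 0) (λ.λ.0 1))))
  step 2: (λ.λ.λ.0) ((λ.(λ.0) ((λ.λ.1 0) (λ.λ.0 1))) (λ.0) ((λ.0) ((λ.λ.1 0) (λ.λ.0 1))))
  step 3: λ.λ.0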